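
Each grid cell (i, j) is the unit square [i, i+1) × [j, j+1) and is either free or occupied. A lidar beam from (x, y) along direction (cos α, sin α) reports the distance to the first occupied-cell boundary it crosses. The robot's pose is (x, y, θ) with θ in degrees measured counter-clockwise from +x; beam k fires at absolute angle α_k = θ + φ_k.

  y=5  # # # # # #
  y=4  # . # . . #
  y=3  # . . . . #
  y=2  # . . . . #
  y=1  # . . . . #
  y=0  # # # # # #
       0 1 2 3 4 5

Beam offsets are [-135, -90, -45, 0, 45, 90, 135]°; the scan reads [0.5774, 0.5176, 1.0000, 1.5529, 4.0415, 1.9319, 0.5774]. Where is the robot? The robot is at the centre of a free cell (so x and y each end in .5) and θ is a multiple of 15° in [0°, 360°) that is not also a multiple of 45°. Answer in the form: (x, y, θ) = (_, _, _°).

(x, y, θ) = (4.5, 4.5, 195°)

Candidates: 15 free-cell centres × 16 headings = 240 poses. Raycast each; keep the one whose scan matches to 4 dp.
  (2.5, 1.5, 105°): beam 1 = 1.0000 ≠ 0.5774 ✗
  (3.5, 2.5, 255°): beam 1 = 1.7321 ≠ 0.5774 ✗
  (4.5, 1.5, 210°): beam 1 = 1.9319 ≠ 0.5774 ✗
  (1.5, 3.5, 240°): beam 1 = 1.5529 ≠ 0.5774 ✗
  …
  (4.5, 4.5, 195°): r_1=0.5774, r_2=0.5176, r_3=1.0000, r_4=1.5529, r_5=4.0415, r_6=1.9319, r_7=0.5774 — all match ✓
Unique over the lattice → pose = (4.5, 4.5, 195°).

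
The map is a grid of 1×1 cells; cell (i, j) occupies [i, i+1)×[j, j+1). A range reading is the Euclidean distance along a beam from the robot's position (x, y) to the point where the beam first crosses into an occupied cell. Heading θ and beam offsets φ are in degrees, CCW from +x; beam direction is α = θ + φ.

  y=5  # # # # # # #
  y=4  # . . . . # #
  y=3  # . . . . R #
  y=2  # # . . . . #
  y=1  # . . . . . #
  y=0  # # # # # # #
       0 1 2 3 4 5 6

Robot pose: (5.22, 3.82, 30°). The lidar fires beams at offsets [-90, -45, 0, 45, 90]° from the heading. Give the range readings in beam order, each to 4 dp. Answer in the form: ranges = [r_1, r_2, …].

ranges = [1.5600, 0.8075, 0.3600, 0.1863, 0.2078]

beam 1: φ=-90°, α=300°
  dir = (cos 300°, sin 300°) = (0.5000, -0.8660); from cell (5,3)
  next x-line at t=1.5600, next y-line at t=0.9469; Δt_x=2.0000, Δt_y=1.1547
    y: enter (5,2) at t=0.9469
    x: enter (6,2) at t=1.5600 ← occupied
  → r_1 = 1.5600
beam 2: φ=-45°, α=345°
  dir = (cos 345°, sin 345°) = (0.9659, -0.2588); from cell (5,3)
  next x-line at t=0.8075, next y-line at t=3.1682; Δt_x=1.0353, Δt_y=3.8637
    x: enter (6,3) at t=0.8075 ← occupied
  → r_2 = 0.8075
beam 3: φ=0°, α=30°
  dir = (cos 30°, sin 30°) = (0.8660, 0.5000); from cell (5,3)
  next x-line at t=0.9007, next y-line at t=0.3600; Δt_x=1.1547, Δt_y=2.0000
    y: enter (5,4) at t=0.3600 ← occupied
  → r_3 = 0.3600
beam 4: φ=45°, α=75°
  dir = (cos 75°, sin 75°) = (0.2588, 0.9659); from cell (5,3)
  next x-line at t=3.0137, next y-line at t=0.1863; Δt_x=3.8637, Δt_y=1.0353
    y: enter (5,4) at t=0.1863 ← occupied
  → r_4 = 0.1863
beam 5: φ=90°, α=120°
  dir = (cos 120°, sin 120°) = (-0.5000, 0.8660); from cell (5,3)
  next x-line at t=0.4400, next y-line at t=0.2078; Δt_x=2.0000, Δt_y=1.1547
    y: enter (5,4) at t=0.2078 ← occupied
  → r_5 = 0.2078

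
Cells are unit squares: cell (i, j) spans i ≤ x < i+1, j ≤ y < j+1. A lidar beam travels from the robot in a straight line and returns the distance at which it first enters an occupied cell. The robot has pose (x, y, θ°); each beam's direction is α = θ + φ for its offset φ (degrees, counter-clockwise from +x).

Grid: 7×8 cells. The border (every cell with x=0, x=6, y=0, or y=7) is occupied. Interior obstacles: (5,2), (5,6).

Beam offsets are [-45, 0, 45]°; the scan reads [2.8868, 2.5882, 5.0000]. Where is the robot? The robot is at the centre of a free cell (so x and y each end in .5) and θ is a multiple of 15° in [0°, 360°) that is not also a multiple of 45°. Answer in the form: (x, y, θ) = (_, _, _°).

(x, y, θ) = (3.5, 5.5, 195°)

Enumerate (i+0.5, j+0.5, θ) over the 28 free cells and 16 admissible headings. For each, cast all 3 beams and compare to the given ranges.
  (1.5, 5.5, 345°): beam 1 = 5.1962 ≠ 2.8868 ✗
  (2.5, 1.5, 345°): beam 1 = 0.5774 ≠ 2.8868 ✗
  (4.5, 3.5, 285°): beam 3 = 1.0000 ≠ 5.0000 ✗
  (2.5, 3.5, 255°): beam 1 = 1.7321 ≠ 2.8868 ✗
  (4.5, 5.5, 30°): beam 1 = 1.5529 ≠ 2.8868 ✗
  …
  (3.5, 5.5, 195°): r_1=2.8868, r_2=2.5882, r_3=5.0000 — all match ✓
Unique over the lattice → pose = (3.5, 5.5, 195°).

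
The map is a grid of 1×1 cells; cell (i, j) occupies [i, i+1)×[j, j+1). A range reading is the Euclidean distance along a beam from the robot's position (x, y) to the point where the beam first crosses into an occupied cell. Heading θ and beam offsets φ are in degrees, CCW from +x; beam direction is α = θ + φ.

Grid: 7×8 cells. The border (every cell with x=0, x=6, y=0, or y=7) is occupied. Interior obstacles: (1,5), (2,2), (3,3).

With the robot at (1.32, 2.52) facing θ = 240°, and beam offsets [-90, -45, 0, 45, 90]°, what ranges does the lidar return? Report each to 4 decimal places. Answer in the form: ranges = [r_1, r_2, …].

ranges = [0.3695, 0.3313, 0.6400, 1.5736, 0.7852]

beam 1: φ=-90°, α=150°
  direction (-0.8660, 0.5000); cell (1,2); t to first gridline: x 0.3695, y 0.9600 (then +1.1547 / +2.0000)
    (0,2) via x @ 0.3695  # hit
  → r_1 = 0.3695
beam 2: φ=-45°, α=195°
  direction (-0.9659, -0.2588); cell (1,2); t to first gridline: x 0.3313, y 2.0091 (then +1.0353 / +3.8637)
    (0,2) via x @ 0.3313  # hit
  → r_2 = 0.3313
beam 3: φ=0°, α=240°
  direction (-0.5000, -0.8660); cell (1,2); t to first gridline: x 0.6400, y 0.6004 (then +2.0000 / +1.1547)
    (1,1) via y @ 0.6004
    (0,1) via x @ 0.6400  # hit
  → r_3 = 0.6400
beam 4: φ=45°, α=285°
  direction (0.2588, -0.9659); cell (1,2); t to first gridline: x 2.6273, y 0.5383 (then +3.8637 / +1.0353)
    (1,1) via y @ 0.5383
    (1,0) via y @ 1.5736  # hit
  → r_4 = 1.5736
beam 5: φ=90°, α=330°
  direction (0.8660, -0.5000); cell (1,2); t to first gridline: x 0.7852, y 1.0400 (then +1.1547 / +2.0000)
    (2,2) via x @ 0.7852  # hit
  → r_5 = 0.7852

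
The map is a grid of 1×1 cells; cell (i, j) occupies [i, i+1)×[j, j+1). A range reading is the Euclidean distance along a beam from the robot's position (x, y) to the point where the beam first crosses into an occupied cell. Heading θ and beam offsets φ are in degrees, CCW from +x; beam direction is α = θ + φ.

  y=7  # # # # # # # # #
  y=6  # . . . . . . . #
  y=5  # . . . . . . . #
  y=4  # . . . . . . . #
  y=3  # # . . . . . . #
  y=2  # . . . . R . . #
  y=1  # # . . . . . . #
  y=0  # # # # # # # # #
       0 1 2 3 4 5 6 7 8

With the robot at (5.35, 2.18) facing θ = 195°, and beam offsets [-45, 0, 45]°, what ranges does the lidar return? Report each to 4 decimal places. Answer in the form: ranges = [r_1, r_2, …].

ranges = [5.0229, 3.4682, 1.3625]

beam 1: φ=-45°, α=150°
  d=(-0.8660,0.5000)  start (5,2)  tX=0.4041 tY=1.6400  stride 1/|dx|=1.1547 1/|dy|=2.0000
    cross x-line → (4,2), t=0.4041
    cross x-line → (3,2), t=1.5588
    cross y-line → (3,3), t=1.6400
    cross x-line → (2,3), t=2.7135
    cross y-line → (2,4), t=3.6400
    cross x-line → (1,4), t=3.8682
    cross x-line → (0,4), t=5.0229 (wall)
  → r_1 = 5.0229
beam 2: φ=0°, α=195°
  d=(-0.9659,-0.2588)  start (5,2)  tX=0.3623 tY=0.6955  stride 1/|dx|=1.0353 1/|dy|=3.8637
    cross x-line → (4,2), t=0.3623
    cross y-line → (4,1), t=0.6955
    cross x-line → (3,1), t=1.3976
    cross x-line → (2,1), t=2.4329
    cross x-line → (1,1), t=3.4682 (wall)
  → r_2 = 3.4682
beam 3: φ=45°, α=240°
  d=(-0.5000,-0.8660)  start (5,2)  tX=0.7000 tY=0.2078  stride 1/|dx|=2.0000 1/|dy|=1.1547
    cross y-line → (5,1), t=0.2078
    cross x-line → (4,1), t=0.7000
    cross y-line → (4,0), t=1.3625 (wall)
  → r_3 = 1.3625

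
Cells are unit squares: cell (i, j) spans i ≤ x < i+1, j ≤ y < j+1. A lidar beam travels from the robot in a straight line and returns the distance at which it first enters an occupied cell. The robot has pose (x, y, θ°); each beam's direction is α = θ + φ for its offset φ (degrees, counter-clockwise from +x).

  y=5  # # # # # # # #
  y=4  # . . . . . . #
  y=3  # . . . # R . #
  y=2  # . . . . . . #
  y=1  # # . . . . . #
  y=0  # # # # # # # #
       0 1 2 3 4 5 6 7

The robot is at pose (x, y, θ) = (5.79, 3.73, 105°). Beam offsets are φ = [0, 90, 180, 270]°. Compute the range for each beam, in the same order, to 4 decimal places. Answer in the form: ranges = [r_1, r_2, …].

beam 1: φ=0°, α=105°
  dir = (cos 105°, sin 105°) = (-0.2588, 0.9659); from cell (5,3)
  next x-line at t=3.0523, next y-line at t=0.2795; Δt_x=3.8637, Δt_y=1.0353
    y: enter (5,4) at t=0.2795
    y: enter (5,5) at t=1.3148 ← occupied
  → r_1 = 1.3148
beam 2: φ=90°, α=195°
  dir = (cos 195°, sin 195°) = (-0.9659, -0.2588); from cell (5,3)
  next x-line at t=0.8179, next y-line at t=2.8205; Δt_x=1.0353, Δt_y=3.8637
    x: enter (4,3) at t=0.8179 ← occupied
  → r_2 = 0.8179
beam 3: φ=180°, α=285°
  dir = (cos 285°, sin 285°) = (0.2588, -0.9659); from cell (5,3)
  next x-line at t=0.8114, next y-line at t=0.7558; Δt_x=3.8637, Δt_y=1.0353
    y: enter (5,2) at t=0.7558
    x: enter (6,2) at t=0.8114
    y: enter (6,1) at t=1.7910
    y: enter (6,0) at t=2.8263 ← occupied
  → r_3 = 2.8263
beam 4: φ=270°, α=15°
  dir = (cos 15°, sin 15°) = (0.9659, 0.2588); from cell (5,3)
  next x-line at t=0.2174, next y-line at t=1.0432; Δt_x=1.0353, Δt_y=3.8637
    x: enter (6,3) at t=0.2174
    y: enter (6,4) at t=1.0432
    x: enter (7,4) at t=1.2527 ← occupied
  → r_4 = 1.2527

ranges = [1.3148, 0.8179, 2.8263, 1.2527]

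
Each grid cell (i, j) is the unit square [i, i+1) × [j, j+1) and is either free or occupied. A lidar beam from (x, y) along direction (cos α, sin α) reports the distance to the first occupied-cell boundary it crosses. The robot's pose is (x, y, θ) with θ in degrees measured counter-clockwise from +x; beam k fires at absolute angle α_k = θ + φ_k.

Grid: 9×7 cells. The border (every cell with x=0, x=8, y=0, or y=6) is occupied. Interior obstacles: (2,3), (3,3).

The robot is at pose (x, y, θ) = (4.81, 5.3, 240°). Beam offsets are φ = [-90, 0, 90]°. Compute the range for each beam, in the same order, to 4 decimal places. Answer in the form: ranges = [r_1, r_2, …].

ranges = [1.4000, 1.6200, 3.6835]

beam 1: φ=-90°, α=150°
  direction (-0.8660, 0.5000); cell (4,5); t to first gridline: x 0.9353, y 1.4000 (then +1.1547 / +2.0000)
    (3,5) via x @ 0.9353
    (3,6) via y @ 1.4000  # hit
  → r_1 = 1.4000
beam 2: φ=0°, α=240°
  direction (-0.5000, -0.8660); cell (4,5); t to first gridline: x 1.6200, y 0.3464 (then +2.0000 / +1.1547)
    (4,4) via y @ 0.3464
    (4,3) via y @ 1.5011
    (3,3) via x @ 1.6200  # hit
  → r_2 = 1.6200
beam 3: φ=90°, α=330°
  direction (0.8660, -0.5000); cell (4,5); t to first gridline: x 0.2194, y 0.6000 (then +1.1547 / +2.0000)
    (5,5) via x @ 0.2194
    (5,4) via y @ 0.6000
    (6,4) via x @ 1.3741
    (7,4) via x @ 2.5288
    (7,3) via y @ 2.6000
    (8,3) via x @ 3.6835  # hit
  → r_3 = 3.6835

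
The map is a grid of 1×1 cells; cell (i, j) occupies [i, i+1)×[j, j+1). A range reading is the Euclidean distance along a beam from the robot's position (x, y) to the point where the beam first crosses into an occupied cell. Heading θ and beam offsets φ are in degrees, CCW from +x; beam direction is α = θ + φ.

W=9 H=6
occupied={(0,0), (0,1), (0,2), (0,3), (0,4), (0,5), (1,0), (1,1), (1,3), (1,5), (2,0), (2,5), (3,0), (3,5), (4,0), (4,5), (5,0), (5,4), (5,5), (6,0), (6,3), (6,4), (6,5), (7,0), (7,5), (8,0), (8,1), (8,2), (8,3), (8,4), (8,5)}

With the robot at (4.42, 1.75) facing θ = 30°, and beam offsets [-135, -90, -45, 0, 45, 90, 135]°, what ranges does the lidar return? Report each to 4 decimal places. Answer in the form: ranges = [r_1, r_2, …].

ranges = [0.7765, 0.8660, 2.8978, 2.5000, 2.3294, 3.7528, 3.5406]

beam 1: φ=-135°, α=255°
  direction (-0.2588, -0.9659); cell (4,1); t to first gridline: x 1.6228, y 0.7765 (then +3.8637 / +1.0353)
    (4,0) via y @ 0.7765  # hit
  → r_1 = 0.7765
beam 2: φ=-90°, α=300°
  direction (0.5000, -0.8660); cell (4,1); t to first gridline: x 1.1600, y 0.8660 (then +2.0000 / +1.1547)
    (4,0) via y @ 0.8660  # hit
  → r_2 = 0.8660
beam 3: φ=-45°, α=345°
  direction (0.9659, -0.2588); cell (4,1); t to first gridline: x 0.6005, y 2.8978 (then +1.0353 / +3.8637)
    (5,1) via x @ 0.6005
    (6,1) via x @ 1.6357
    (7,1) via x @ 2.6710
    (7,0) via y @ 2.8978  # hit
  → r_3 = 2.8978
beam 4: φ=0°, α=30°
  direction (0.8660, 0.5000); cell (4,1); t to first gridline: x 0.6697, y 0.5000 (then +1.1547 / +2.0000)
    (4,2) via y @ 0.5000
    (5,2) via x @ 0.6697
    (6,2) via x @ 1.8244
    (6,3) via y @ 2.5000  # hit
  → r_4 = 2.5000
beam 5: φ=45°, α=75°
  direction (0.2588, 0.9659); cell (4,1); t to first gridline: x 2.2409, y 0.2588 (then +3.8637 / +1.0353)
    (4,2) via y @ 0.2588
    (4,3) via y @ 1.2941
    (5,3) via x @ 2.2409
    (5,4) via y @ 2.3294  # hit
  → r_5 = 2.3294
beam 6: φ=90°, α=120°
  direction (-0.5000, 0.8660); cell (4,1); t to first gridline: x 0.8400, y 0.2887 (then +2.0000 / +1.1547)
    (4,2) via y @ 0.2887
    (3,2) via x @ 0.8400
    (3,3) via y @ 1.4434
    (3,4) via y @ 2.5981
    (2,4) via x @ 2.8400
    (2,5) via y @ 3.7528  # hit
  → r_6 = 3.7528
beam 7: φ=135°, α=165°
  direction (-0.9659, 0.2588); cell (4,1); t to first gridline: x 0.4348, y 0.9659 (then +1.0353 / +3.8637)
    (3,1) via x @ 0.4348
    (3,2) via y @ 0.9659
    (2,2) via x @ 1.4701
    (1,2) via x @ 2.5054
    (0,2) via x @ 3.5406  # hit
  → r_7 = 3.5406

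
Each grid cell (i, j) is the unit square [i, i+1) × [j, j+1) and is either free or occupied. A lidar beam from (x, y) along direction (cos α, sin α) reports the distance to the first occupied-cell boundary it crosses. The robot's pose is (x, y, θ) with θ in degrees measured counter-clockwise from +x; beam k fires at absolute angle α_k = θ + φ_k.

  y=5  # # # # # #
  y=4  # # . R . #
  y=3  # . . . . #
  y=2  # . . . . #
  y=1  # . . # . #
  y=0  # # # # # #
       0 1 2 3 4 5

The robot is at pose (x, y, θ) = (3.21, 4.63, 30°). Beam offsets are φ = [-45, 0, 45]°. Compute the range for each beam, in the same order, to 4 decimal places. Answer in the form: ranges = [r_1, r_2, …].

ranges = [1.8531, 0.7400, 0.3831]

beam 1: φ=-45°, α=345°
  d=(0.9659,-0.2588)  start (3,4)  tX=0.8179 tY=2.4341  stride 1/|dx|=1.0353 1/|dy|=3.8637
    cross x-line → (4,4), t=0.8179
    cross x-line → (5,4), t=1.8531 (wall)
  → r_1 = 1.8531
beam 2: φ=0°, α=30°
  d=(0.8660,0.5000)  start (3,4)  tX=0.9122 tY=0.7400  stride 1/|dx|=1.1547 1/|dy|=2.0000
    cross y-line → (3,5), t=0.7400 (wall)
  → r_2 = 0.7400
beam 3: φ=45°, α=75°
  d=(0.2588,0.9659)  start (3,4)  tX=3.0523 tY=0.3831  stride 1/|dx|=3.8637 1/|dy|=1.0353
    cross y-line → (3,5), t=0.3831 (wall)
  → r_3 = 0.3831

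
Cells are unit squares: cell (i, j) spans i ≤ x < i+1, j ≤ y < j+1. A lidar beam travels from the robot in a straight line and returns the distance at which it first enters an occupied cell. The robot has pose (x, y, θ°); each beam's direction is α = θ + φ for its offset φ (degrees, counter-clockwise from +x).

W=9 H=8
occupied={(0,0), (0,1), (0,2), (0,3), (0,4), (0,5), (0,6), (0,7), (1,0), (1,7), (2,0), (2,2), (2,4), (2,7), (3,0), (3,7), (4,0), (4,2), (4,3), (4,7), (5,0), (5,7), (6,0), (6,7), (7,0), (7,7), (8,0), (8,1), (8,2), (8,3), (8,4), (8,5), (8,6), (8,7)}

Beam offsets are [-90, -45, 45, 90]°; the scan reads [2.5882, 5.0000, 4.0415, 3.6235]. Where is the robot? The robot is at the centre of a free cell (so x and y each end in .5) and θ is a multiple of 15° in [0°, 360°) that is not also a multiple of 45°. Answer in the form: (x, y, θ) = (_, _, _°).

(x, y, θ) = (6.5, 4.5, 195°)

Candidates: 38 free-cell centres × 16 headings = 608 poses. Raycast each; keep the one whose scan matches to 4 dp.
  (5.5, 4.5, 240°): beam 1 = 5.0000 ≠ 2.5882 ✗
  (1.5, 5.5, 105°): beam 1 = 5.7956 ≠ 2.5882 ✗
  (7.5, 2.5, 165°): beam 1 = 1.9319 ≠ 2.5882 ✗
  …
  (6.5, 4.5, 195°): r_1=2.5882, r_2=5.0000, r_3=4.0415, r_4=3.6235 — all match ✓
Unique over the lattice → pose = (6.5, 4.5, 195°).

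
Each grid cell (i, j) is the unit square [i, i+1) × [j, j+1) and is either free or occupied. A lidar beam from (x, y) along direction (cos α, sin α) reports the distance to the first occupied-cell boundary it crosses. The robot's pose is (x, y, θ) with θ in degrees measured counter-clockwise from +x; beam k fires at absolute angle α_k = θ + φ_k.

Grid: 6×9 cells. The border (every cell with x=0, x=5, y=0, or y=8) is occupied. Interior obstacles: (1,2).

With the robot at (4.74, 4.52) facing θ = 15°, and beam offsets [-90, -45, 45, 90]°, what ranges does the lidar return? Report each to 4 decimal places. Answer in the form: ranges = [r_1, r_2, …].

beam 1: φ=-90°, α=285°
  d=(0.2588,-0.9659)  start (4,4)  tX=1.0046 tY=0.5383  stride 1/|dx|=3.8637 1/|dy|=1.0353
    cross y-line → (4,3), t=0.5383
    cross x-line → (5,3), t=1.0046 (wall)
  → r_1 = 1.0046
beam 2: φ=-45°, α=330°
  d=(0.8660,-0.5000)  start (4,4)  tX=0.3002 tY=1.0400  stride 1/|dx|=1.1547 1/|dy|=2.0000
    cross x-line → (5,4), t=0.3002 (wall)
  → r_2 = 0.3002
beam 3: φ=45°, α=60°
  d=(0.5000,0.8660)  start (4,4)  tX=0.5200 tY=0.5543  stride 1/|dx|=2.0000 1/|dy|=1.1547
    cross x-line → (5,4), t=0.5200 (wall)
  → r_3 = 0.5200
beam 4: φ=90°, α=105°
  d=(-0.2588,0.9659)  start (4,4)  tX=2.8591 tY=0.4969  stride 1/|dx|=3.8637 1/|dy|=1.0353
    cross y-line → (4,5), t=0.4969
    cross y-line → (4,6), t=1.5322
    cross y-line → (4,7), t=2.5675
    cross x-line → (3,7), t=2.8591
    cross y-line → (3,8), t=3.6028 (wall)
  → r_4 = 3.6028

ranges = [1.0046, 0.3002, 0.5200, 3.6028]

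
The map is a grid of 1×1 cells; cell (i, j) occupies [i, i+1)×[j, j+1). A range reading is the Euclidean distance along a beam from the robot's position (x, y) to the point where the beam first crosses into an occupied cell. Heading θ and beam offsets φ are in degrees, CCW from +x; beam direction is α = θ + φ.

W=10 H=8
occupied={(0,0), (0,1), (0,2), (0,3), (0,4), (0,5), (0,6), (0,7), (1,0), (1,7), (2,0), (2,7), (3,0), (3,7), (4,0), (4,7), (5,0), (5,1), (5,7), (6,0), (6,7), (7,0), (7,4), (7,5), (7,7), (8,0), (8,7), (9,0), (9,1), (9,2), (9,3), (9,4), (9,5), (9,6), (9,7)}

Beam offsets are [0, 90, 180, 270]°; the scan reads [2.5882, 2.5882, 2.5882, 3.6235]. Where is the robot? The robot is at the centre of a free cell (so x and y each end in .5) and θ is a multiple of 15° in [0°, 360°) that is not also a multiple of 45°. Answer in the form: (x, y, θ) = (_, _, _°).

Enumerate (i+0.5, j+0.5, θ) over the 45 free cells and 16 admissible headings. For each, cast all 4 beams and compare to the given ranges.
  (4.5, 2.5, 330°): beam 1 = 1.0000 ≠ 2.5882 ✗
  (1.5, 2.5, 345°): beam 1 = 3.6235 ≠ 2.5882 ✗
  (7.5, 1.5, 165°): beam 1 = 1.5529 ≠ 2.5882 ✗
  (8.5, 4.5, 150°): beam 1 = 0.5774 ≠ 2.5882 ✗
  …
  (4.5, 4.5, 285°): r_1=2.5882, r_2=2.5882, r_3=2.5882, r_4=3.6235 — all match ✓
Only this pose fits every beam.

(x, y, θ) = (4.5, 4.5, 285°)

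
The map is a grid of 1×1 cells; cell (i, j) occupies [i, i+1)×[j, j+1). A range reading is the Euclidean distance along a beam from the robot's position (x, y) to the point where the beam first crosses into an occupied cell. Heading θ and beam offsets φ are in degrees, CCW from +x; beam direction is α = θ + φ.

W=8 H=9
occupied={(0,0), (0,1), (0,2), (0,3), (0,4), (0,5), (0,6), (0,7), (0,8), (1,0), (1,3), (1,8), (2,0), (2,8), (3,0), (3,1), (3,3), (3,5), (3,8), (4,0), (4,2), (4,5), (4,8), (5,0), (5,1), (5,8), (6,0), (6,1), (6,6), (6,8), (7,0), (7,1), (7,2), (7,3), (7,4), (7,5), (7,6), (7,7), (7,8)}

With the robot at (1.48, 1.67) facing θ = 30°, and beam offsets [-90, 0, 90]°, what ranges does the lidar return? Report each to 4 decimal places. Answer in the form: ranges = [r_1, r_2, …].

ranges = [0.7736, 2.6600, 0.9600]

beam 1: φ=-90°, α=300°
  d=(0.5000,-0.8660)  start (1,1)  tX=1.0400 tY=0.7736  stride 1/|dx|=2.0000 1/|dy|=1.1547
    cross y-line → (1,0), t=0.7736 (wall)
  → r_1 = 0.7736
beam 2: φ=0°, α=30°
  d=(0.8660,0.5000)  start (1,1)  tX=0.6004 tY=0.6600  stride 1/|dx|=1.1547 1/|dy|=2.0000
    cross x-line → (2,1), t=0.6004
    cross y-line → (2,2), t=0.6600
    cross x-line → (3,2), t=1.7551
    cross y-line → (3,3), t=2.6600 (wall)
  → r_2 = 2.6600
beam 3: φ=90°, α=120°
  d=(-0.5000,0.8660)  start (1,1)  tX=0.9600 tY=0.3811  stride 1/|dx|=2.0000 1/|dy|=1.1547
    cross y-line → (1,2), t=0.3811
    cross x-line → (0,2), t=0.9600 (wall)
  → r_3 = 0.9600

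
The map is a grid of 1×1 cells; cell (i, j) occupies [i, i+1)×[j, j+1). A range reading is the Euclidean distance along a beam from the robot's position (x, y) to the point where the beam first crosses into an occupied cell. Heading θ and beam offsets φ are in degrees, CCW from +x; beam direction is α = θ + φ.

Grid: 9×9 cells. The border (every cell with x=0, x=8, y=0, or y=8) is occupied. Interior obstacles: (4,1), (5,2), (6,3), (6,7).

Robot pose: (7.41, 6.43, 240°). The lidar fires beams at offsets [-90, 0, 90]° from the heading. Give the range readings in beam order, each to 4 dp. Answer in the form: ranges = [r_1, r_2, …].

beam 1: φ=-90°, α=150°
  dir = (cos 150°, sin 150°) = (-0.8660, 0.5000); from cell (7,6)
  next x-line at t=0.4734, next y-line at t=1.1400; Δt_x=1.1547, Δt_y=2.0000
    x: enter (6,6) at t=0.4734
    y: enter (6,7) at t=1.1400 ← occupied
  → r_1 = 1.1400
beam 2: φ=0°, α=240°
  dir = (cos 240°, sin 240°) = (-0.5000, -0.8660); from cell (7,6)
  next x-line at t=0.8200, next y-line at t=0.4965; Δt_x=2.0000, Δt_y=1.1547
    y: enter (7,5) at t=0.4965
    x: enter (6,5) at t=0.8200
    y: enter (6,4) at t=1.6512
    y: enter (6,3) at t=2.8059 ← occupied
  → r_2 = 2.8059
beam 3: φ=90°, α=330°
  dir = (cos 330°, sin 330°) = (0.8660, -0.5000); from cell (7,6)
  next x-line at t=0.6813, next y-line at t=0.8600; Δt_x=1.1547, Δt_y=2.0000
    x: enter (8,6) at t=0.6813 ← occupied
  → r_3 = 0.6813

ranges = [1.1400, 2.8059, 0.6813]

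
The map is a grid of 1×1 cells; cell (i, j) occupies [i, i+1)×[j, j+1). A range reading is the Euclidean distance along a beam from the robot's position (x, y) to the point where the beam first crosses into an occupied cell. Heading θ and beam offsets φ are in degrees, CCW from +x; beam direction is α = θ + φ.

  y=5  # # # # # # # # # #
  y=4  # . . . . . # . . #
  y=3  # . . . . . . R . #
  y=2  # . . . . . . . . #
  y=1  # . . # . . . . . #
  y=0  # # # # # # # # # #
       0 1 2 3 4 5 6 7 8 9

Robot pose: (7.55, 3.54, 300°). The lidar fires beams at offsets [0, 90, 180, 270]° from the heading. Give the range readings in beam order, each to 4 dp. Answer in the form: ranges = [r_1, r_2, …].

beam 1: φ=0°, α=300°
  direction (0.5000, -0.8660); cell (7,3); t to first gridline: x 0.9000, y 0.6235 (then +2.0000 / +1.1547)
    (7,2) via y @ 0.6235
    (8,2) via x @ 0.9000
    (8,1) via y @ 1.7782
    (9,1) via x @ 2.9000  # hit
  → r_1 = 2.9000
beam 2: φ=90°, α=30°
  direction (0.8660, 0.5000); cell (7,3); t to first gridline: x 0.5196, y 0.9200 (then +1.1547 / +2.0000)
    (8,3) via x @ 0.5196
    (8,4) via y @ 0.9200
    (9,4) via x @ 1.6743  # hit
  → r_2 = 1.6743
beam 3: φ=180°, α=120°
  direction (-0.5000, 0.8660); cell (7,3); t to first gridline: x 1.1000, y 0.5312 (then +2.0000 / +1.1547)
    (7,4) via y @ 0.5312
    (6,4) via x @ 1.1000  # hit
  → r_3 = 1.1000
beam 4: φ=270°, α=210°
  direction (-0.8660, -0.5000); cell (7,3); t to first gridline: x 0.6351, y 1.0800 (then +1.1547 / +2.0000)
    (6,3) via x @ 0.6351
    (6,2) via y @ 1.0800
    (5,2) via x @ 1.7898
    (4,2) via x @ 2.9445
    (4,1) via y @ 3.0800
    (3,1) via x @ 4.0992  # hit
  → r_4 = 4.0992

ranges = [2.9000, 1.6743, 1.1000, 4.0992]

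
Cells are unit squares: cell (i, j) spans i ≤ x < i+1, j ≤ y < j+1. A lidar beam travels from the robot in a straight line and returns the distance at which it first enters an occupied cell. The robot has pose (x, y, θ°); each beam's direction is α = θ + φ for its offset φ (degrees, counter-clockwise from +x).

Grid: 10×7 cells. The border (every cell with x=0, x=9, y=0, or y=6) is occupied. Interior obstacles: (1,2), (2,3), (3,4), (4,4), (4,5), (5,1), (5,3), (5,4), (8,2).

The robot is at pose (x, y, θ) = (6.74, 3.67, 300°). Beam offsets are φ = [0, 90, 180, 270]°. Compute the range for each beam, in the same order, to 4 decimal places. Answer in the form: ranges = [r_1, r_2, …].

beam 1: φ=0°, α=300°
  direction (0.5000, -0.8660); cell (6,3); t to first gridline: x 0.5200, y 0.7736 (then +2.0000 / +1.1547)
    (7,3) via x @ 0.5200
    (7,2) via y @ 0.7736
    (7,1) via y @ 1.9283
    (8,1) via x @ 2.5200
    (8,0) via y @ 3.0831  # hit
  → r_1 = 3.0831
beam 2: φ=90°, α=30°
  direction (0.8660, 0.5000); cell (6,3); t to first gridline: x 0.3002, y 0.6600 (then +1.1547 / +2.0000)
    (7,3) via x @ 0.3002
    (7,4) via y @ 0.6600
    (8,4) via x @ 1.4549
    (9,4) via x @ 2.6096  # hit
  → r_2 = 2.6096
beam 3: φ=180°, α=120°
  direction (-0.5000, 0.8660); cell (6,3); t to first gridline: x 1.4800, y 0.3811 (then +2.0000 / +1.1547)
    (6,4) via y @ 0.3811
    (5,4) via x @ 1.4800  # hit
  → r_3 = 1.4800
beam 4: φ=270°, α=210°
  direction (-0.8660, -0.5000); cell (6,3); t to first gridline: x 0.8545, y 1.3400 (then +1.1547 / +2.0000)
    (5,3) via x @ 0.8545  # hit
  → r_4 = 0.8545

ranges = [3.0831, 2.6096, 1.4800, 0.8545]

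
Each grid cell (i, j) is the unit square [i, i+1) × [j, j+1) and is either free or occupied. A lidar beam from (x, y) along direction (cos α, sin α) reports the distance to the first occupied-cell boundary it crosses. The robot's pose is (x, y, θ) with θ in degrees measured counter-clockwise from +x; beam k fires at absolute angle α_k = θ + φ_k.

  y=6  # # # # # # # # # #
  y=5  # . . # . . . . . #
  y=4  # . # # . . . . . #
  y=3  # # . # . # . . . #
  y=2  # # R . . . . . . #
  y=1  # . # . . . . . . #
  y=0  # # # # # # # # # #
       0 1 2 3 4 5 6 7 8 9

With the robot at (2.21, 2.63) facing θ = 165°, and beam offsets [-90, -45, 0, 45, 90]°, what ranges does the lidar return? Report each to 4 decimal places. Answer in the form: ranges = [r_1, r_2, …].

beam 1: φ=-90°, α=75°
  dir = (cos 75°, sin 75°) = (0.2588, 0.9659); from cell (2,2)
  next x-line at t=3.0523, next y-line at t=0.3831; Δt_x=3.8637, Δt_y=1.0353
    y: enter (2,3) at t=0.3831
    y: enter (2,4) at t=1.4183 ← occupied
  → r_1 = 1.4183
beam 2: φ=-45°, α=120°
  dir = (cos 120°, sin 120°) = (-0.5000, 0.8660); from cell (2,2)
  next x-line at t=0.4200, next y-line at t=0.4272; Δt_x=2.0000, Δt_y=1.1547
    x: enter (1,2) at t=0.4200 ← occupied
  → r_2 = 0.4200
beam 3: φ=0°, α=165°
  dir = (cos 165°, sin 165°) = (-0.9659, 0.2588); from cell (2,2)
  next x-line at t=0.2174, next y-line at t=1.4296; Δt_x=1.0353, Δt_y=3.8637
    x: enter (1,2) at t=0.2174 ← occupied
  → r_3 = 0.2174
beam 4: φ=45°, α=210°
  dir = (cos 210°, sin 210°) = (-0.8660, -0.5000); from cell (2,2)
  next x-line at t=0.2425, next y-line at t=1.2600; Δt_x=1.1547, Δt_y=2.0000
    x: enter (1,2) at t=0.2425 ← occupied
  → r_4 = 0.2425
beam 5: φ=90°, α=255°
  dir = (cos 255°, sin 255°) = (-0.2588, -0.9659); from cell (2,2)
  next x-line at t=0.8114, next y-line at t=0.6522; Δt_x=3.8637, Δt_y=1.0353
    y: enter (2,1) at t=0.6522 ← occupied
  → r_5 = 0.6522

ranges = [1.4183, 0.4200, 0.2174, 0.2425, 0.6522]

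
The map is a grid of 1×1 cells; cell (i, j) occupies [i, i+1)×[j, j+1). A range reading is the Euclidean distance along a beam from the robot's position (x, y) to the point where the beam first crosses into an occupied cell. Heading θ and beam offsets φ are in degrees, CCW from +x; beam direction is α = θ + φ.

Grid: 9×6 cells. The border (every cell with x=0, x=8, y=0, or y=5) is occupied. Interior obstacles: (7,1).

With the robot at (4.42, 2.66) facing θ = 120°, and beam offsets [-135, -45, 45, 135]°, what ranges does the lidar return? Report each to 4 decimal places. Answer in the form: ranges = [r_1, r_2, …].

ranges = [2.6710, 2.4225, 3.5406, 1.7186]

beam 1: φ=-135°, α=345°
  d=(0.9659,-0.2588)  start (4,2)  tX=0.6005 tY=2.5500  stride 1/|dx|=1.0353 1/|dy|=3.8637
    cross x-line → (5,2), t=0.6005
    cross x-line → (6,2), t=1.6357
    cross y-line → (6,1), t=2.5500
    cross x-line → (7,1), t=2.6710 (wall)
  → r_1 = 2.6710
beam 2: φ=-45°, α=75°
  d=(0.2588,0.9659)  start (4,2)  tX=2.2409 tY=0.3520  stride 1/|dx|=3.8637 1/|dy|=1.0353
    cross y-line → (4,3), t=0.3520
    cross y-line → (4,4), t=1.3873
    cross x-line → (5,4), t=2.2409
    cross y-line → (5,5), t=2.4225 (wall)
  → r_2 = 2.4225
beam 3: φ=45°, α=165°
  d=(-0.9659,0.2588)  start (4,2)  tX=0.4348 tY=1.3137  stride 1/|dx|=1.0353 1/|dy|=3.8637
    cross x-line → (3,2), t=0.4348
    cross y-line → (3,3), t=1.3137
    cross x-line → (2,3), t=1.4701
    cross x-line → (1,3), t=2.5054
    cross x-line → (0,3), t=3.5406 (wall)
  → r_3 = 3.5406
beam 4: φ=135°, α=255°
  d=(-0.2588,-0.9659)  start (4,2)  tX=1.6228 tY=0.6833  stride 1/|dx|=3.8637 1/|dy|=1.0353
    cross y-line → (4,1), t=0.6833
    cross x-line → (3,1), t=1.6228
    cross y-line → (3,0), t=1.7186 (wall)
  → r_4 = 1.7186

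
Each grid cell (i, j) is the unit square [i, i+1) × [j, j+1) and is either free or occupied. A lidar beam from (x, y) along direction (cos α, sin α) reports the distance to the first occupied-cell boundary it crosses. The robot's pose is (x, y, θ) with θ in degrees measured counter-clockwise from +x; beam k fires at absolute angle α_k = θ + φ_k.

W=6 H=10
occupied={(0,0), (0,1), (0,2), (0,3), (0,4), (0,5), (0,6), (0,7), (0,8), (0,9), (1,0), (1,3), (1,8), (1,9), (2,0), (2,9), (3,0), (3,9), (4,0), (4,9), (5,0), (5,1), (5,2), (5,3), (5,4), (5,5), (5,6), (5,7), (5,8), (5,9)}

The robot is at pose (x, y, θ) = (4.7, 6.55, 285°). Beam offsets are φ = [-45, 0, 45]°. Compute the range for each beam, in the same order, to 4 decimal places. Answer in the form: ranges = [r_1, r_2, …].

ranges = [6.4086, 1.1591, 0.3464]

beam 1: φ=-45°, α=240°
  cosα=-0.5000 sinα=-0.8660 | (4,6) | tMaxX 1.4000 tMaxY 0.6351 | tΔX 2.0000 tΔY 1.1547
    t=0.6351 [y] (4,5)
    t=1.4000 [x] (3,5)
    t=1.7898 [y] (3,4)
    t=2.9445 [y] (3,3)
    t=3.4000 [x] (2,3)
    t=4.0992 [y] (2,2)
    t=5.2539 [y] (2,1)
    t=5.4000 [x] (1,1)
    t=6.4086 [y] (1,0) — stop
  → r_1 = 6.4086
beam 2: φ=0°, α=285°
  cosα=0.2588 sinα=-0.9659 | (4,6) | tMaxX 1.1591 tMaxY 0.5694 | tΔX 3.8637 tΔY 1.0353
    t=0.5694 [y] (4,5)
    t=1.1591 [x] (5,5) — stop
  → r_2 = 1.1591
beam 3: φ=45°, α=330°
  cosα=0.8660 sinα=-0.5000 | (4,6) | tMaxX 0.3464 tMaxY 1.1000 | tΔX 1.1547 tΔY 2.0000
    t=0.3464 [x] (5,6) — stop
  → r_3 = 0.3464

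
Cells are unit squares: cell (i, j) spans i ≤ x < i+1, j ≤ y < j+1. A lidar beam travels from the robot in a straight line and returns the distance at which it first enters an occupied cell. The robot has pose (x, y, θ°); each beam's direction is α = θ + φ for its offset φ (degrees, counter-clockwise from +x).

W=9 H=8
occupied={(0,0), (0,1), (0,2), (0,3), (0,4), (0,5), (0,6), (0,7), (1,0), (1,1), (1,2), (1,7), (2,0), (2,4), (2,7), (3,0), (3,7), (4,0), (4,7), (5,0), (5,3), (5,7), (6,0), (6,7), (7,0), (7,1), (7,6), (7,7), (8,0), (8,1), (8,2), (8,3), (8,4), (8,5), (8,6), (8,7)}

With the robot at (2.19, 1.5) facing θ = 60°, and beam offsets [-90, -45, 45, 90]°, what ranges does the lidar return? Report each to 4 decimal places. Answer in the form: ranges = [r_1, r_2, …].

beam 1: φ=-90°, α=330°
  cosα=0.8660 sinα=-0.5000 | (2,1) | tMaxX 0.9353 tMaxY 1.0000 | tΔX 1.1547 tΔY 2.0000
    t=0.9353 [x] (3,1)
    t=1.0000 [y] (3,0) — stop
  → r_1 = 1.0000
beam 2: φ=-45°, α=15°
  cosα=0.9659 sinα=0.2588 | (2,1) | tMaxX 0.8386 tMaxY 1.9319 | tΔX 1.0353 tΔY 3.8637
    t=0.8386 [x] (3,1)
    t=1.8738 [x] (4,1)
    t=1.9319 [y] (4,2)
    t=2.9091 [x] (5,2)
    t=3.9444 [x] (6,2)
    t=4.9797 [x] (7,2)
    t=5.7956 [y] (7,3)
    t=6.0150 [x] (8,3) — stop
  → r_2 = 6.0150
beam 3: φ=45°, α=105°
  cosα=-0.2588 sinα=0.9659 | (2,1) | tMaxX 0.7341 tMaxY 0.5176 | tΔX 3.8637 tΔY 1.0353
    t=0.5176 [y] (2,2)
    t=0.7341 [x] (1,2) — stop
  → r_3 = 0.7341
beam 4: φ=90°, α=150°
  cosα=-0.8660 sinα=0.5000 | (2,1) | tMaxX 0.2194 tMaxY 1.0000 | tΔX 1.1547 tΔY 2.0000
    t=0.2194 [x] (1,1) — stop
  → r_4 = 0.2194

ranges = [1.0000, 6.0150, 0.7341, 0.2194]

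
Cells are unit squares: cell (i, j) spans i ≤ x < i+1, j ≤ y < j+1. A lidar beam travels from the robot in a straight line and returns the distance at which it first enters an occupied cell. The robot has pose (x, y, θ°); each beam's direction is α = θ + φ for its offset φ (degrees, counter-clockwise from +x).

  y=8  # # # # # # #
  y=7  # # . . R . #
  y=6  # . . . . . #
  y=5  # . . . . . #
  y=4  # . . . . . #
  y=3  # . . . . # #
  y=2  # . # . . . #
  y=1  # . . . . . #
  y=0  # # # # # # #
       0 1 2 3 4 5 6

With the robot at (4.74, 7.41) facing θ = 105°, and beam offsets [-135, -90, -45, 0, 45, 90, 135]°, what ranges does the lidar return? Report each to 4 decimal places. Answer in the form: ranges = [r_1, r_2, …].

ranges = [1.4549, 1.3044, 0.6813, 0.6108, 1.1800, 3.8719, 5.0922]

beam 1: φ=-135°, α=330°
  dir = (cos 330°, sin 330°) = (0.8660, -0.5000); from cell (4,7)
  next x-line at t=0.3002, next y-line at t=0.8200; Δt_x=1.1547, Δt_y=2.0000
    x: enter (5,7) at t=0.3002
    y: enter (5,6) at t=0.8200
    x: enter (6,6) at t=1.4549 ← occupied
  → r_1 = 1.4549
beam 2: φ=-90°, α=15°
  dir = (cos 15°, sin 15°) = (0.9659, 0.2588); from cell (4,7)
  next x-line at t=0.2692, next y-line at t=2.2796; Δt_x=1.0353, Δt_y=3.8637
    x: enter (5,7) at t=0.2692
    x: enter (6,7) at t=1.3044 ← occupied
  → r_2 = 1.3044
beam 3: φ=-45°, α=60°
  dir = (cos 60°, sin 60°) = (0.5000, 0.8660); from cell (4,7)
  next x-line at t=0.5200, next y-line at t=0.6813; Δt_x=2.0000, Δt_y=1.1547
    x: enter (5,7) at t=0.5200
    y: enter (5,8) at t=0.6813 ← occupied
  → r_3 = 0.6813
beam 4: φ=0°, α=105°
  dir = (cos 105°, sin 105°) = (-0.2588, 0.9659); from cell (4,7)
  next x-line at t=2.8591, next y-line at t=0.6108; Δt_x=3.8637, Δt_y=1.0353
    y: enter (4,8) at t=0.6108 ← occupied
  → r_4 = 0.6108
beam 5: φ=45°, α=150°
  dir = (cos 150°, sin 150°) = (-0.8660, 0.5000); from cell (4,7)
  next x-line at t=0.8545, next y-line at t=1.1800; Δt_x=1.1547, Δt_y=2.0000
    x: enter (3,7) at t=0.8545
    y: enter (3,8) at t=1.1800 ← occupied
  → r_5 = 1.1800
beam 6: φ=90°, α=195°
  dir = (cos 195°, sin 195°) = (-0.9659, -0.2588); from cell (4,7)
  next x-line at t=0.7661, next y-line at t=1.5841; Δt_x=1.0353, Δt_y=3.8637
    x: enter (3,7) at t=0.7661
    y: enter (3,6) at t=1.5841
    x: enter (2,6) at t=1.8014
    x: enter (1,6) at t=2.8367
    x: enter (0,6) at t=3.8719 ← occupied
  → r_6 = 3.8719
beam 7: φ=135°, α=240°
  dir = (cos 240°, sin 240°) = (-0.5000, -0.8660); from cell (4,7)
  next x-line at t=1.4800, next y-line at t=0.4734; Δt_x=2.0000, Δt_y=1.1547
    y: enter (4,6) at t=0.4734
    x: enter (3,6) at t=1.4800
    y: enter (3,5) at t=1.6281
    y: enter (3,4) at t=2.7828
    x: enter (2,4) at t=3.4800
    y: enter (2,3) at t=3.9375
    y: enter (2,2) at t=5.0922 ← occupied
  → r_7 = 5.0922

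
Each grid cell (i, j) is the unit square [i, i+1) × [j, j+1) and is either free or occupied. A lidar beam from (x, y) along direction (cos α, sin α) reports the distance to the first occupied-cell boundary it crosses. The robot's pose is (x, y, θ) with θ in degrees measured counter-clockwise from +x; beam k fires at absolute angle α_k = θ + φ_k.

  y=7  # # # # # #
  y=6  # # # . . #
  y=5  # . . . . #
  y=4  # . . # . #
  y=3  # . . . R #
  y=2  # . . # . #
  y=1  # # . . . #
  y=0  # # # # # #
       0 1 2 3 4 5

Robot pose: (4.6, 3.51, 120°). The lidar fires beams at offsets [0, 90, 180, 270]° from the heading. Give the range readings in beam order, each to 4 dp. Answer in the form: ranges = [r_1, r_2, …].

ranges = [1.2000, 1.0200, 0.8000, 0.4619]

beam 1: φ=0°, α=120°
  d=(-0.5000,0.8660)  start (4,3)  tX=1.2000 tY=0.5658  stride 1/|dx|=2.0000 1/|dy|=1.1547
    cross y-line → (4,4), t=0.5658
    cross x-line → (3,4), t=1.2000 (wall)
  → r_1 = 1.2000
beam 2: φ=90°, α=210°
  d=(-0.8660,-0.5000)  start (4,3)  tX=0.6928 tY=1.0200  stride 1/|dx|=1.1547 1/|dy|=2.0000
    cross x-line → (3,3), t=0.6928
    cross y-line → (3,2), t=1.0200 (wall)
  → r_2 = 1.0200
beam 3: φ=180°, α=300°
  d=(0.5000,-0.8660)  start (4,3)  tX=0.8000 tY=0.5889  stride 1/|dx|=2.0000 1/|dy|=1.1547
    cross y-line → (4,2), t=0.5889
    cross x-line → (5,2), t=0.8000 (wall)
  → r_3 = 0.8000
beam 4: φ=270°, α=30°
  d=(0.8660,0.5000)  start (4,3)  tX=0.4619 tY=0.9800  stride 1/|dx|=1.1547 1/|dy|=2.0000
    cross x-line → (5,3), t=0.4619 (wall)
  → r_4 = 0.4619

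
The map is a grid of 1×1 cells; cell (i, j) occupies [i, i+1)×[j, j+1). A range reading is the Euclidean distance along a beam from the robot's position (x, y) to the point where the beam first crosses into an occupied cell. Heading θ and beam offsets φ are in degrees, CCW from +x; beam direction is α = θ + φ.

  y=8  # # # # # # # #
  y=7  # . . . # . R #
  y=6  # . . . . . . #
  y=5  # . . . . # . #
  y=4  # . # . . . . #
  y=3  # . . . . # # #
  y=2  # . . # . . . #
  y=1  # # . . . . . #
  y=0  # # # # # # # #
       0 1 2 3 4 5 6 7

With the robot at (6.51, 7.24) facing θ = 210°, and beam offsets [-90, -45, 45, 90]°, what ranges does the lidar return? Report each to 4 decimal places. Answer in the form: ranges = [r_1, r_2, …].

ranges = [0.8776, 1.5633, 1.9705, 0.9800]

beam 1: φ=-90°, α=120°
  d=(-0.5000,0.8660)  start (6,7)  tX=1.0200 tY=0.8776  stride 1/|dx|=2.0000 1/|dy|=1.1547
    cross y-line → (6,8), t=0.8776 (wall)
  → r_1 = 0.8776
beam 2: φ=-45°, α=165°
  d=(-0.9659,0.2588)  start (6,7)  tX=0.5280 tY=2.9364  stride 1/|dx|=1.0353 1/|dy|=3.8637
    cross x-line → (5,7), t=0.5280
    cross x-line → (4,7), t=1.5633 (wall)
  → r_2 = 1.5633
beam 3: φ=45°, α=255°
  d=(-0.2588,-0.9659)  start (6,7)  tX=1.9705 tY=0.2485  stride 1/|dx|=3.8637 1/|dy|=1.0353
    cross y-line → (6,6), t=0.2485
    cross y-line → (6,5), t=1.2837
    cross x-line → (5,5), t=1.9705 (wall)
  → r_3 = 1.9705
beam 4: φ=90°, α=300°
  d=(0.5000,-0.8660)  start (6,7)  tX=0.9800 tY=0.2771  stride 1/|dx|=2.0000 1/|dy|=1.1547
    cross y-line → (6,6), t=0.2771
    cross x-line → (7,6), t=0.9800 (wall)
  → r_4 = 0.9800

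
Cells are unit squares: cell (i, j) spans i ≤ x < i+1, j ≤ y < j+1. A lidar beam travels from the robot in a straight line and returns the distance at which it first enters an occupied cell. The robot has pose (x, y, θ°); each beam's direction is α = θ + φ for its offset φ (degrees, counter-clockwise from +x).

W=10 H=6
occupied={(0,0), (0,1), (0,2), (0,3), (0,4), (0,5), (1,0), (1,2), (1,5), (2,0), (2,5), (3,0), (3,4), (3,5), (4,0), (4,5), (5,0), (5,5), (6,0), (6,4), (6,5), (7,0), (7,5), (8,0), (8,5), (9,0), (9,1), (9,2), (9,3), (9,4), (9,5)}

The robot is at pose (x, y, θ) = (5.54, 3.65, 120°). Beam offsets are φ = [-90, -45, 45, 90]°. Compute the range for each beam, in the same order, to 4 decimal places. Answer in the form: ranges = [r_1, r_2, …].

ranges = [0.7000, 1.3976, 1.5943, 5.2423]

beam 1: φ=-90°, α=30°
  cosα=0.8660 sinα=0.5000 | (5,3) | tMaxX 0.5312 tMaxY 0.7000 | tΔX 1.1547 tΔY 2.0000
    t=0.5312 [x] (6,3)
    t=0.7000 [y] (6,4) — stop
  → r_1 = 0.7000
beam 2: φ=-45°, α=75°
  cosα=0.2588 sinα=0.9659 | (5,3) | tMaxX 1.7773 tMaxY 0.3623 | tΔX 3.8637 tΔY 1.0353
    t=0.3623 [y] (5,4)
    t=1.3976 [y] (5,5) — stop
  → r_2 = 1.3976
beam 3: φ=45°, α=165°
  cosα=-0.9659 sinα=0.2588 | (5,3) | tMaxX 0.5590 tMaxY 1.3523 | tΔX 1.0353 tΔY 3.8637
    t=0.5590 [x] (4,3)
    t=1.3523 [y] (4,4)
    t=1.5943 [x] (3,4) — stop
  → r_3 = 1.5943
beam 4: φ=90°, α=210°
  cosα=-0.8660 sinα=-0.5000 | (5,3) | tMaxX 0.6235 tMaxY 1.3000 | tΔX 1.1547 tΔY 2.0000
    t=0.6235 [x] (4,3)
    t=1.3000 [y] (4,2)
    t=1.7782 [x] (3,2)
    t=2.9329 [x] (2,2)
    t=3.3000 [y] (2,1)
    t=4.0876 [x] (1,1)
    t=5.2423 [x] (0,1) — stop
  → r_4 = 5.2423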